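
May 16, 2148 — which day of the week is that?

Thursday

Doomsday rule: the anchor day for the 2100s is Sunday. For year 48: 48÷12 = 4 r 0, and 0÷4 = 0, so 4+0+0 = 4.
Sunday + 4 ≡ Thursday — that's 2148's doomsday.
In May the doomsday date is May 9.
May 16 is 7 days after May 9; 7 mod 7 = 0, so Thursday + 0 = Thursday.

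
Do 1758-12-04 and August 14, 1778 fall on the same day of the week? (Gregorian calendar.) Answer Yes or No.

No

From Dec 4, 1758 to Aug 14, 1778 is 7193 days.
7193 mod 7 = 4, so they are different weekdays.
(Dec 4, 1758 is a Monday; Aug 14, 1778 is a Friday.)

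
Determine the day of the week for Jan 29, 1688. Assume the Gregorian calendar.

Thursday

Doomsday rule: the anchor day for the 1600s is Tuesday. For year 88: 88÷12 = 7 r 4, and 4÷4 = 1, so 7+4+1 = 12.
Tuesday + 12 ≡ Sunday — that's 1688's doomsday.
In January the doomsday date is Jan 4 (1688 is a leap year (divisible by 4)).
Jan 29 is 25 days after Jan 4; 25 mod 7 = 4, so Sunday + 4 = Thursday.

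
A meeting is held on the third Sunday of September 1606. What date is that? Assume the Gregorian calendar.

September 1, 1606 is a Friday.
The first Sunday is therefore September 3 (2 days later).
The third Sunday is 3 + 2×7 = September 17.

September 17, 1606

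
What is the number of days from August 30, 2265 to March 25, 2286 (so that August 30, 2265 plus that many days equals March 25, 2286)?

7512

Aug 30, 2265 → Aug 30, 2266: 365 days.
Aug 30, 2266 → Aug 30, 2267: 365 days.
Aug 30, 2267 → Aug 30, 2268: 366 days (Feb 29, 2268 is in that span).
Aug 30, 2268 → Aug 30, 2269: 365 days.
Aug 30, 2269 → Aug 30, 2270: 365 days.
Aug 30, 2270 → Aug 30, 2271: 365 days.
Aug 30, 2271 → Aug 30, 2272: 366 days (Feb 29, 2272 is in that span).
Aug 30, 2272 → Aug 30, 2273: 365 days.
Aug 30, 2273 → Aug 30, 2274: 365 days.
Aug 30, 2274 → Aug 30, 2275: 365 days.
Aug 30, 2275 → Aug 30, 2276: 366 days (Feb 29, 2276 is in that span).
Aug 30, 2276 → Aug 30, 2277: 365 days.
Aug 30, 2277 → Aug 30, 2278: 365 days.
Aug 30, 2278 → Aug 30, 2279: 365 days.
Aug 30, 2279 → Aug 30, 2280: 366 days (Feb 29, 2280 is in that span).
Aug 30, 2280 → Aug 30, 2281: 365 days.
Aug 30, 2281 → Aug 30, 2282: 365 days.
Aug 30, 2282 → Aug 30, 2283: 365 days.
Aug 30, 2283 → Aug 30, 2284: 366 days (Feb 29, 2284 is in that span).
Aug 30, 2284 → Aug 30, 2285: 365 days.
Aug 30, 2285 → Sep 30, 2285: 31 days (August has 31).
Sep 30, 2285 → Oct 30, 2285: 30 days (September has 30).
Oct 30, 2285 → Nov 30, 2285: 31 days (October has 31).
Nov 30, 2285 → Dec 30, 2285: 30 days (November has 30).
Dec 30, 2285 → Jan 30, 2286: 31 days (December has 31).
Jan 30, 2286 → Feb 28, 2286: 29 days (January has 31).
Feb 28, 2286 → Mar 25, 2286: 25 days.
Total: 7512 days.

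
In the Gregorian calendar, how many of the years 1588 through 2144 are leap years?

Multiples of 4 in [1588,2144]: 140.
Of those, multiples of 100: 6 (not leap unless ÷400).
Multiples of 400: 2.
Leap years = 140 − 6 + 2 = 136.

136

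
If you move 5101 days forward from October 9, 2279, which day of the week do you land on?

First find the weekday of Oct 9, 2279. Doomsday rule: the anchor day for the 2200s is Friday. For year 79: 79÷12 = 6 r 7, and 7÷4 = 1, so 6+7+1 = 14.
Friday + 14 ≡ Friday — that's 2279's doomsday.
In October the doomsday date is Oct 10.
Oct 9 is 1 day before Oct 10; 1 mod 7 = 1, so Friday − 1 = Thursday.
5101 mod 7 = 5, so 5101 days after a Thursday is Thursday + 5 = Tuesday.

Tuesday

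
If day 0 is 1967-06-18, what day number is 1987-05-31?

7287

Jun 18, 1967 → Jun 18, 1968: 366 days (Feb 29, 1968 is in that span).
Jun 18, 1968 → Jun 18, 1969: 365 days.
Jun 18, 1969 → Jun 18, 1970: 365 days.
Jun 18, 1970 → Jun 18, 1971: 365 days.
Jun 18, 1971 → Jun 18, 1972: 366 days (Feb 29, 1972 is in that span).
Jun 18, 1972 → Jun 18, 1973: 365 days.
Jun 18, 1973 → Jun 18, 1974: 365 days.
Jun 18, 1974 → Jun 18, 1975: 365 days.
Jun 18, 1975 → Jun 18, 1976: 366 days (Feb 29, 1976 is in that span).
Jun 18, 1976 → Jun 18, 1977: 365 days.
Jun 18, 1977 → Jun 18, 1978: 365 days.
Jun 18, 1978 → Jun 18, 1979: 365 days.
Jun 18, 1979 → Jun 18, 1980: 366 days (Feb 29, 1980 is in that span).
Jun 18, 1980 → Jun 18, 1981: 365 days.
Jun 18, 1981 → Jun 18, 1982: 365 days.
Jun 18, 1982 → Jun 18, 1983: 365 days.
Jun 18, 1983 → Jun 18, 1984: 366 days (Feb 29, 1984 is in that span).
Jun 18, 1984 → Jun 18, 1985: 365 days.
Jun 18, 1985 → Jun 18, 1986: 365 days.
Jun 18, 1986 → Jul 18, 1986: 30 days (June has 30).
Jul 18, 1986 → Aug 18, 1986: 31 days (July has 31).
Aug 18, 1986 → Sep 18, 1986: 31 days (August has 31).
Sep 18, 1986 → Oct 18, 1986: 30 days (September has 30).
Oct 18, 1986 → Nov 18, 1986: 31 days (October has 31).
Nov 18, 1986 → Dec 18, 1986: 30 days (November has 30).
Dec 18, 1986 → Jan 18, 1987: 31 days (December has 31).
Jan 18, 1987 → Feb 18, 1987: 31 days (January has 31).
Feb 18, 1987 → Mar 18, 1987: 28 days (February has 28).
Mar 18, 1987 → Apr 18, 1987: 31 days (March has 31).
Apr 18, 1987 → May 18, 1987: 30 days (April has 30).
May 18, 1987 → May 31, 1987: 13 days.
Total: 7287 days.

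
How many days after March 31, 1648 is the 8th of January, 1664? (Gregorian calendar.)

5761

Mar 31, 1648 → Mar 31, 1649: 365 days.
Mar 31, 1649 → Mar 31, 1650: 365 days.
Mar 31, 1650 → Mar 31, 1651: 365 days.
Mar 31, 1651 → Mar 31, 1652: 366 days (Feb 29, 1652 is in that span).
Mar 31, 1652 → Mar 31, 1653: 365 days.
Mar 31, 1653 → Mar 31, 1654: 365 days.
Mar 31, 1654 → Mar 31, 1655: 365 days.
Mar 31, 1655 → Mar 31, 1656: 366 days (Feb 29, 1656 is in that span).
Mar 31, 1656 → Mar 31, 1657: 365 days.
Mar 31, 1657 → Mar 31, 1658: 365 days.
Mar 31, 1658 → Mar 31, 1659: 365 days.
Mar 31, 1659 → Mar 31, 1660: 366 days (Feb 29, 1660 is in that span).
Mar 31, 1660 → Mar 31, 1661: 365 days.
Mar 31, 1661 → Mar 31, 1662: 365 days.
Mar 31, 1662 → Mar 31, 1663: 365 days.
Mar 31, 1663 → Apr 30, 1663: 30 days (March has 31).
Apr 30, 1663 → May 30, 1663: 30 days (April has 30).
May 30, 1663 → Jun 30, 1663: 31 days (May has 31).
Jun 30, 1663 → Jul 30, 1663: 30 days (June has 30).
Jul 30, 1663 → Aug 30, 1663: 31 days (July has 31).
Aug 30, 1663 → Sep 30, 1663: 31 days (August has 31).
Sep 30, 1663 → Oct 30, 1663: 30 days (September has 30).
Oct 30, 1663 → Nov 30, 1663: 31 days (October has 31).
Nov 30, 1663 → Dec 30, 1663: 30 days (November has 30).
Dec 30, 1663 → Jan 8, 1664: 9 days.
Total: 5761 days.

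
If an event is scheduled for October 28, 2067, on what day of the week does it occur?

Friday

January 1, 2067 is a Saturday.
Jan 1, 2067 → Feb 1, 2067: 31 days (January has 31).
Feb 1, 2067 → Mar 1, 2067: 28 days (February has 28).
Mar 1, 2067 → Apr 1, 2067: 31 days (March has 31).
Apr 1, 2067 → May 1, 2067: 30 days (April has 30).
May 1, 2067 → Jun 1, 2067: 31 days (May has 31).
Jun 1, 2067 → Jul 1, 2067: 30 days (June has 30).
Jul 1, 2067 → Aug 1, 2067: 31 days (July has 31).
Aug 1, 2067 → Sep 1, 2067: 31 days (August has 31).
Sep 1, 2067 → Oct 1, 2067: 30 days (September has 30).
Oct 1, 2067 → Oct 28, 2067: 27 days.
Total: 300 days.
300 mod 7 = 6, so Saturday + 6 = Friday.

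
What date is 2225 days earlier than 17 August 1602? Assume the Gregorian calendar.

July 14, 1596

−365 (one year) → Aug 17, 1601 (1860 left).
−365 (one year) → Aug 17, 1600 (1495 left).
−366 (one year; includes Feb 29, 1600) → Aug 17, 1599 (1129 left).
−365 (one year) → Aug 17, 1598 (764 left).
−365 (one year) → Aug 17, 1597 (399 left).
−17 → Jul 31, 1597 (end of Jul, 31 days; 382 left).
−31 → Jun 30, 1597 (end of Jun, 30 days; 351 left).
−30 → May 31, 1597 (end of May, 31 days; 321 left).
−31 → Apr 30, 1597 (end of Apr, 30 days; 290 left).
−30 → Mar 31, 1597 (end of Mar, 31 days; 260 left).
−31 → Feb 28, 1597 (end of Feb, 28 days; 229 left).
−28 → Jan 31, 1597 (end of Jan, 31 days; 201 left).
−31 → Dec 31, 1596 (end of Dec, 31 days; 170 left).
−31 → Nov 30, 1596 (end of Nov, 30 days; 139 left).
−30 → Oct 31, 1596 (end of Oct, 31 days; 109 left).
−31 → Sep 30, 1596 (end of Sep, 30 days; 78 left).
−30 → Aug 31, 1596 (end of Aug, 31 days; 48 left).
−31 → Jul 31, 1596 (end of Jul, 31 days; 17 left).
−17 → Jul 14, 1596.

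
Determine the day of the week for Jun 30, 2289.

Doomsday rule: the anchor day for the 2200s is Friday. For year 89: 89÷12 = 7 r 5, and 5÷4 = 1, so 7+5+1 = 13.
Friday + 13 ≡ Thursday — that's 2289's doomsday.
In June the doomsday date is Jun 6.
Jun 30 is 24 days after Jun 6; 24 mod 7 = 3, so Thursday + 3 = Sunday.

Sunday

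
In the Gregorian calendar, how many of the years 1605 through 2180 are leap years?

140

Multiples of 4 in [1605,2180]: 144.
Of those, multiples of 100: 5 (not leap unless ÷400).
Multiples of 400: 1.
Leap years = 144 − 5 + 1 = 140.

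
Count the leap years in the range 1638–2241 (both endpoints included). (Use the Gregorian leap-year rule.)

Multiples of 4 in [1638,2241]: 151.
Of those, multiples of 100: 6 (not leap unless ÷400).
Multiples of 400: 1.
Leap years = 151 − 6 + 1 = 146.

146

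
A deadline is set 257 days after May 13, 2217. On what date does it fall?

May has 31 days: +19 → Jun 1, 2217 (238 left).
Jun has 30 days: +30 → Jul 1, 2217 (208 left).
Jul has 31 days: +31 → Aug 1, 2217 (177 left).
Aug has 31 days: +31 → Sep 1, 2217 (146 left).
Sep has 30 days: +30 → Oct 1, 2217 (116 left).
Oct has 31 days: +31 → Nov 1, 2217 (85 left).
Nov has 30 days: +30 → Dec 1, 2217 (55 left).
Dec has 31 days: +31 → Jan 1, 2218 (24 left).
+24 → Jan 25, 2218.

January 25, 2218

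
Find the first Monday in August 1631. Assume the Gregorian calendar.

August 4, 1631

August 1, 1631 is a Friday.
The first Monday is therefore August 4 (3 days later).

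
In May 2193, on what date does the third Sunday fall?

May 19, 2193

May 1, 2193 is a Wednesday.
The first Sunday is therefore May 5 (4 days later).
The third Sunday is 5 + 2×7 = May 19.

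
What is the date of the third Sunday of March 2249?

March 18, 2249

March 1, 2249 is a Thursday.
The first Sunday is therefore March 4 (3 days later).
The third Sunday is 4 + 2×7 = March 18.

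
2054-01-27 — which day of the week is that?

Doomsday rule: the anchor day for the 2000s is Tuesday. For year 54: 54÷12 = 4 r 6, and 6÷4 = 1, so 4+6+1 = 11.
Tuesday + 11 ≡ Saturday — that's 2054's doomsday.
In January the doomsday date is Jan 3 (2054 is not a leap year).
Jan 27 is 24 days after Jan 3; 24 mod 7 = 3, so Saturday + 3 = Tuesday.

Tuesday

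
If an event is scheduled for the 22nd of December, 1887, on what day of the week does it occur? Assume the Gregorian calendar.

Thursday

Doomsday rule: the anchor day for the 1800s is Friday. For year 87: 87÷12 = 7 r 3, and 3÷4 = 0, so 7+3+0 = 10.
Friday + 10 ≡ Monday — that's 1887's doomsday.
In December the doomsday date is Dec 12.
Dec 22 is 10 days after Dec 12; 10 mod 7 = 3, so Monday + 3 = Thursday.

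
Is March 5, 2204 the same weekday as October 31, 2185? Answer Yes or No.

From Oct 31, 2185 to Mar 5, 2204 is 6699 days.
6699 mod 7 = 0, so they are the same weekday.
(Oct 31, 2185 is a Monday; Mar 5, 2204 is a Monday.)

Yes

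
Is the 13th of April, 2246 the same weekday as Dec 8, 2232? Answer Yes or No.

No

From Dec 8, 2232 to Apr 13, 2246 is 4874 days.
4874 mod 7 = 2, so they are different weekdays.
(Dec 8, 2232 is a Saturday; Apr 13, 2246 is a Monday.)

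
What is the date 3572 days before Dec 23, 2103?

−365 (one year) → Dec 23, 2102 (3207 left).
−365 (one year) → Dec 23, 2101 (2842 left).
−365 (one year) → Dec 23, 2100 (2477 left).
−365 (one year) → Dec 23, 2099 (2112 left).
−365 (one year) → Dec 23, 2098 (1747 left).
−365 (one year) → Dec 23, 2097 (1382 left).
−365 (one year) → Dec 23, 2096 (1017 left).
−366 (one year; includes Feb 29, 2096) → Dec 23, 2095 (651 left).
−365 (one year) → Dec 23, 2094 (286 left).
−23 → Nov 30, 2094 (end of Nov, 30 days; 263 left).
−30 → Oct 31, 2094 (end of Oct, 31 days; 233 left).
−31 → Sep 30, 2094 (end of Sep, 30 days; 202 left).
−30 → Aug 31, 2094 (end of Aug, 31 days; 172 left).
−31 → Jul 31, 2094 (end of Jul, 31 days; 141 left).
−31 → Jun 30, 2094 (end of Jun, 30 days; 110 left).
−30 → May 31, 2094 (end of May, 31 days; 80 left).
−31 → Apr 30, 2094 (end of Apr, 30 days; 49 left).
−30 → Mar 31, 2094 (end of Mar, 31 days; 19 left).
−19 → Mar 12, 2094.

March 12, 2094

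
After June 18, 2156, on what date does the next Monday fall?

Jun 18, 2156 is a Friday.
From Friday to the next Monday is 3 days.
Jun 18, 2156 + 3 = Jun 21, 2156.

June 21, 2156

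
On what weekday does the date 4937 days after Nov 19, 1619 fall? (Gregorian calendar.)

Thursday

Nov 19, 1619 is a Tuesday.
4937 mod 7 = 2, so 4937 days after a Tuesday is Tuesday + 2 = Thursday.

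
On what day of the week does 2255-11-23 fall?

Friday

Doomsday rule: the anchor day for the 2200s is Friday. For year 55: 55÷12 = 4 r 7, and 7÷4 = 1, so 4+7+1 = 12.
Friday + 12 ≡ Wednesday — that's 2255's doomsday.
In November the doomsday date is Nov 7.
Nov 23 is 16 days after Nov 7; 16 mod 7 = 2, so Wednesday + 2 = Friday.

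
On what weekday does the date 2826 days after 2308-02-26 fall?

Feb 26, 2308 is a Wednesday.
2826 mod 7 = 5, so 2826 days after a Wednesday is Wednesday + 5 = Monday.

Monday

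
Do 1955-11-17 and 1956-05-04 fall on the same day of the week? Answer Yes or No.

No

From Nov 17, 1955 to May 4, 1956 is 169 days.
169 mod 7 = 1, so they are different weekdays.
(Nov 17, 1955 is a Thursday; May 4, 1956 is a Friday.)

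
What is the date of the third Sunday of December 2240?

December 20, 2240

December 1, 2240 is a Tuesday.
The first Sunday is therefore December 6 (5 days later).
The third Sunday is 6 + 2×7 = December 20.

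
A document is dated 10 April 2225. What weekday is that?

Sunday

Doomsday rule: the anchor day for the 2200s is Friday. For year 25: 25÷12 = 2 r 1, and 1÷4 = 0, so 2+1+0 = 3.
Friday + 3 ≡ Monday — that's 2225's doomsday.
In April the doomsday date is Apr 4.
Apr 10 is 6 days after Apr 4; 6 mod 7 = 6, so Monday + 6 = Sunday.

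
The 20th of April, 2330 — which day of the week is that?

Doomsday rule: the anchor day for the 2300s is Wednesday. For year 30: 30÷12 = 2 r 6, and 6÷4 = 1, so 2+6+1 = 9.
Wednesday + 9 ≡ Friday — that's 2330's doomsday.
In April the doomsday date is Apr 4.
Apr 20 is 16 days after Apr 4; 16 mod 7 = 2, so Friday + 2 = Sunday.

Sunday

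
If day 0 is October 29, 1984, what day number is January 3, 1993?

Oct 29, 1984 → Oct 29, 1985: 365 days.
Oct 29, 1985 → Oct 29, 1986: 365 days.
Oct 29, 1986 → Oct 29, 1987: 365 days.
Oct 29, 1987 → Oct 29, 1988: 366 days (Feb 29, 1988 is in that span).
Oct 29, 1988 → Oct 29, 1989: 365 days.
Oct 29, 1989 → Oct 29, 1990: 365 days.
Oct 29, 1990 → Oct 29, 1991: 365 days.
Oct 29, 1991 → Oct 29, 1992: 366 days (Feb 29, 1992 is in that span).
Oct 29, 1992 → Nov 29, 1992: 31 days (October has 31).
Nov 29, 1992 → Dec 29, 1992: 30 days (November has 30).
Dec 29, 1992 → Jan 3, 1993: 5 days.
Total: 2988 days.

2988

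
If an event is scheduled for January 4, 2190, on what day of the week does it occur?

January 1, 2190 is a Friday.
Jan 1, 2190 → Jan 4, 2190: 3 days.
Total: 3 days.
3 mod 7 = 3, so Friday + 3 = Monday.

Monday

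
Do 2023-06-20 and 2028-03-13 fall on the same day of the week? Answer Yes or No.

No

From Jun 20, 2023 to Mar 13, 2028 is 1728 days.
1728 mod 7 = 6, so they are different weekdays.
(Jun 20, 2023 is a Tuesday; Mar 13, 2028 is a Monday.)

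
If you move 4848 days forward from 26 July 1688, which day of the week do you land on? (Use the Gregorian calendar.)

Jul 26, 1688 is a Monday.
4848 mod 7 = 4, so 4848 days after a Monday is Monday + 4 = Friday.

Friday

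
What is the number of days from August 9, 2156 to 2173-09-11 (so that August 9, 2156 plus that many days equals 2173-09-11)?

6242

Aug 9, 2156 → Aug 9, 2157: 365 days.
Aug 9, 2157 → Aug 9, 2158: 365 days.
Aug 9, 2158 → Aug 9, 2159: 365 days.
Aug 9, 2159 → Aug 9, 2160: 366 days (Feb 29, 2160 is in that span).
Aug 9, 2160 → Aug 9, 2161: 365 days.
Aug 9, 2161 → Aug 9, 2162: 365 days.
Aug 9, 2162 → Aug 9, 2163: 365 days.
Aug 9, 2163 → Aug 9, 2164: 366 days (Feb 29, 2164 is in that span).
Aug 9, 2164 → Aug 9, 2165: 365 days.
Aug 9, 2165 → Aug 9, 2166: 365 days.
Aug 9, 2166 → Aug 9, 2167: 365 days.
Aug 9, 2167 → Aug 9, 2168: 366 days (Feb 29, 2168 is in that span).
Aug 9, 2168 → Aug 9, 2169: 365 days.
Aug 9, 2169 → Aug 9, 2170: 365 days.
Aug 9, 2170 → Aug 9, 2171: 365 days.
Aug 9, 2171 → Aug 9, 2172: 366 days (Feb 29, 2172 is in that span).
Aug 9, 2172 → Sep 9, 2172: 31 days (August has 31).
Sep 9, 2172 → Oct 9, 2172: 30 days (September has 30).
Oct 9, 2172 → Nov 9, 2172: 31 days (October has 31).
Nov 9, 2172 → Dec 9, 2172: 30 days (November has 30).
Dec 9, 2172 → Jan 9, 2173: 31 days (December has 31).
Jan 9, 2173 → Feb 9, 2173: 31 days (January has 31).
Feb 9, 2173 → Mar 9, 2173: 28 days (February has 28).
Mar 9, 2173 → Apr 9, 2173: 31 days (March has 31).
Apr 9, 2173 → May 9, 2173: 30 days (April has 30).
May 9, 2173 → Jun 9, 2173: 31 days (May has 31).
Jun 9, 2173 → Jul 9, 2173: 30 days (June has 30).
Jul 9, 2173 → Aug 9, 2173: 31 days (July has 31).
Aug 9, 2173 → Sep 9, 2173: 31 days (August has 31).
Sep 9, 2173 → Sep 11, 2173: 2 days.
Total: 6242 days.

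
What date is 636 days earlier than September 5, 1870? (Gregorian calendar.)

December 8, 1868

−365 (one year) → Sep 5, 1869 (271 left).
−5 → Aug 31, 1869 (end of Aug, 31 days; 266 left).
−31 → Jul 31, 1869 (end of Jul, 31 days; 235 left).
−31 → Jun 30, 1869 (end of Jun, 30 days; 204 left).
−30 → May 31, 1869 (end of May, 31 days; 174 left).
−31 → Apr 30, 1869 (end of Apr, 30 days; 143 left).
−30 → Mar 31, 1869 (end of Mar, 31 days; 113 left).
−31 → Feb 28, 1869 (end of Feb, 28 days; 82 left).
−28 → Jan 31, 1869 (end of Jan, 31 days; 54 left).
−31 → Dec 31, 1868 (end of Dec, 31 days; 23 left).
−23 → Dec 8, 1868.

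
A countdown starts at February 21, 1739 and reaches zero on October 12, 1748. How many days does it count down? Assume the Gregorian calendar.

3521

Feb 21, 1739 → Feb 21, 1740: 365 days.
Feb 21, 1740 → Feb 21, 1741: 366 days (Feb 29, 1740 is in that span).
Feb 21, 1741 → Feb 21, 1742: 365 days.
Feb 21, 1742 → Feb 21, 1743: 365 days.
Feb 21, 1743 → Feb 21, 1744: 365 days.
Feb 21, 1744 → Feb 21, 1745: 366 days (Feb 29, 1744 is in that span).
Feb 21, 1745 → Feb 21, 1746: 365 days.
Feb 21, 1746 → Feb 21, 1747: 365 days.
Feb 21, 1747 → Feb 21, 1748: 365 days.
Feb 21, 1748 → Mar 21, 1748: 29 days (February has 29).
Mar 21, 1748 → Apr 21, 1748: 31 days (March has 31).
Apr 21, 1748 → May 21, 1748: 30 days (April has 30).
May 21, 1748 → Jun 21, 1748: 31 days (May has 31).
Jun 21, 1748 → Jul 21, 1748: 30 days (June has 30).
Jul 21, 1748 → Aug 21, 1748: 31 days (July has 31).
Aug 21, 1748 → Sep 21, 1748: 31 days (August has 31).
Sep 21, 1748 → Oct 12, 1748: 21 days.
Total: 3521 days.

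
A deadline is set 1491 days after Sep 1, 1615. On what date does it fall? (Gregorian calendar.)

October 1, 1619

+366 (one year; includes Feb 29, 1616) → Sep 1, 1616 (1125 left).
+365 (one year) → Sep 1, 1617 (760 left).
+365 (one year) → Sep 1, 1618 (395 left).
Sep has 30 days: +30 → Oct 1, 1618 (365 left).
Oct has 31 days: +31 → Nov 1, 1618 (334 left).
Nov has 30 days: +30 → Dec 1, 1618 (304 left).
Dec has 31 days: +31 → Jan 1, 1619 (273 left).
Jan has 31 days: +31 → Feb 1, 1619 (242 left).
Feb has 28 days: +28 → Mar 1, 1619 (214 left).
Mar has 31 days: +31 → Apr 1, 1619 (183 left).
Apr has 30 days: +30 → May 1, 1619 (153 left).
May has 31 days: +31 → Jun 1, 1619 (122 left).
Jun has 30 days: +30 → Jul 1, 1619 (92 left).
Jul has 31 days: +31 → Aug 1, 1619 (61 left).
Aug has 31 days: +31 → Sep 1, 1619 (30 left).
Sep has 30 days: +30 → Oct 1, 1619 (0 left).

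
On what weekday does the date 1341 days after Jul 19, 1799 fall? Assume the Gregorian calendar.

Tuesday

Jul 19, 1799 is a Friday.
1341 mod 7 = 4, so 1341 days after a Friday is Friday + 4 = Tuesday.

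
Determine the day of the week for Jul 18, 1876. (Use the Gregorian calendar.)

Doomsday rule: the anchor day for the 1800s is Friday. For year 76: 76÷12 = 6 r 4, and 4÷4 = 1, so 6+4+1 = 11.
Friday + 11 ≡ Tuesday — that's 1876's doomsday.
In July the doomsday date is Jul 11.
Jul 18 is 7 days after Jul 11; 7 mod 7 = 0, so Tuesday + 0 = Tuesday.

Tuesday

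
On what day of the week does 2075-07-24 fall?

Doomsday rule: the anchor day for the 2000s is Tuesday. For year 75: 75÷12 = 6 r 3, and 3÷4 = 0, so 6+3+0 = 9.
Tuesday + 9 ≡ Thursday — that's 2075's doomsday.
In July the doomsday date is Jul 11.
Jul 24 is 13 days after Jul 11; 13 mod 7 = 6, so Thursday + 6 = Wednesday.

Wednesday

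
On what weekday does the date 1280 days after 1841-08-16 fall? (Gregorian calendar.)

Aug 16, 1841 is a Monday.
1280 mod 7 = 6, so 1280 days after a Monday is Monday + 6 = Sunday.

Sunday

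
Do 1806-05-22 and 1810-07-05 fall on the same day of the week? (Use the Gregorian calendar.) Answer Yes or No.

From May 22, 1806 to Jul 5, 1810 is 1505 days.
1505 mod 7 = 0, so they are the same weekday.
(May 22, 1806 is a Thursday; Jul 5, 1810 is a Thursday.)

Yes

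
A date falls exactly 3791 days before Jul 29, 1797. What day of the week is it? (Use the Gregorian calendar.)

First find the weekday of Jul 29, 1797. Doomsday rule: the anchor day for the 1700s is Sunday. For year 97: 97÷12 = 8 r 1, and 1÷4 = 0, so 8+1+0 = 9.
Sunday + 9 ≡ Tuesday — that's 1797's doomsday.
In July the doomsday date is Jul 11.
Jul 29 is 18 days after Jul 11; 18 mod 7 = 4, so Tuesday + 4 = Saturday.
3791 mod 7 = 4, so 3791 days before a Saturday is Saturday − 4 = Tuesday.

Tuesday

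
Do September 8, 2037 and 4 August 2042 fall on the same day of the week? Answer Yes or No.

No

From Sep 8, 2037 to Aug 4, 2042 is 1791 days.
1791 mod 7 = 6, so they are different weekdays.
(Sep 8, 2037 is a Tuesday; Aug 4, 2042 is a Monday.)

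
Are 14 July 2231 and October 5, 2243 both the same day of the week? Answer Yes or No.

From Jul 14, 2231 to Oct 5, 2243 is 4466 days.
4466 mod 7 = 0, so they are the same weekday.
(Jul 14, 2231 is a Thursday; Oct 5, 2243 is a Thursday.)

Yes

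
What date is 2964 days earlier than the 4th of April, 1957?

−365 (one year) → Apr 4, 1956 (2599 left).
−366 (one year; includes Feb 29, 1956) → Apr 4, 1955 (2233 left).
−365 (one year) → Apr 4, 1954 (1868 left).
−365 (one year) → Apr 4, 1953 (1503 left).
−365 (one year) → Apr 4, 1952 (1138 left).
−366 (one year; includes Feb 29, 1952) → Apr 4, 1951 (772 left).
−365 (one year) → Apr 4, 1950 (407 left).
−365 (one year) → Apr 4, 1949 (42 left).
−4 → Mar 31, 1949 (end of Mar, 31 days; 38 left).
−31 → Feb 28, 1949 (end of Feb, 28 days; 7 left).
−7 → Feb 21, 1949.

February 21, 1949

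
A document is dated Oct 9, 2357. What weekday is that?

Wednesday

Doomsday rule: the anchor day for the 2300s is Wednesday. For year 57: 57÷12 = 4 r 9, and 9÷4 = 2, so 4+9+2 = 15.
Wednesday + 15 ≡ Thursday — that's 2357's doomsday.
In October the doomsday date is Oct 10.
Oct 9 is 1 day before Oct 10; 1 mod 7 = 1, so Thursday − 1 = Wednesday.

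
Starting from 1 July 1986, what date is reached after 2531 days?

+365 (one year) → Jul 1, 1987 (2166 left).
+366 (one year; includes Feb 29, 1988) → Jul 1, 1988 (1800 left).
+365 (one year) → Jul 1, 1989 (1435 left).
+365 (one year) → Jul 1, 1990 (1070 left).
+365 (one year) → Jul 1, 1991 (705 left).
+366 (one year; includes Feb 29, 1992) → Jul 1, 1992 (339 left).
Jul has 31 days: +31 → Aug 1, 1992 (308 left).
Aug has 31 days: +31 → Sep 1, 1992 (277 left).
Sep has 30 days: +30 → Oct 1, 1992 (247 left).
Oct has 31 days: +31 → Nov 1, 1992 (216 left).
Nov has 30 days: +30 → Dec 1, 1992 (186 left).
Dec has 31 days: +31 → Jan 1, 1993 (155 left).
Jan has 31 days: +31 → Feb 1, 1993 (124 left).
Feb has 28 days: +28 → Mar 1, 1993 (96 left).
Mar has 31 days: +31 → Apr 1, 1993 (65 left).
Apr has 30 days: +30 → May 1, 1993 (35 left).
May has 31 days: +31 → Jun 1, 1993 (4 left).
+4 → Jun 5, 1993.

June 5, 1993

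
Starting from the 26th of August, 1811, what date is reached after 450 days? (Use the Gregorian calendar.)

+366 (one year; includes Feb 29, 1812) → Aug 26, 1812 (84 left).
Aug has 31 days: +6 → Sep 1, 1812 (78 left).
Sep has 30 days: +30 → Oct 1, 1812 (48 left).
Oct has 31 days: +31 → Nov 1, 1812 (17 left).
+17 → Nov 18, 1812.

November 18, 1812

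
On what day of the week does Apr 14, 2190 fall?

Doomsday rule: the anchor day for the 2100s is Sunday. For year 90: 90÷12 = 7 r 6, and 6÷4 = 1, so 7+6+1 = 14.
Sunday + 14 ≡ Sunday — that's 2190's doomsday.
In April the doomsday date is Apr 4.
Apr 14 is 10 days after Apr 4; 10 mod 7 = 3, so Sunday + 3 = Wednesday.

Wednesday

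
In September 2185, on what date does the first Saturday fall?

September 1, 2185 is a Thursday.
The first Saturday is therefore September 3 (2 days later).

September 3, 2185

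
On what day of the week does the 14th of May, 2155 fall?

Wednesday

Doomsday rule: the anchor day for the 2100s is Sunday. For year 55: 55÷12 = 4 r 7, and 7÷4 = 1, so 4+7+1 = 12.
Sunday + 12 ≡ Friday — that's 2155's doomsday.
In May the doomsday date is May 9.
May 14 is 5 days after May 9; 5 mod 7 = 5, so Friday + 5 = Wednesday.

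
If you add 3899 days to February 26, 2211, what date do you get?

+365 (one year) → Feb 26, 2212 (3534 left).
+366 (one year; includes Feb 29, 2212) → Feb 26, 2213 (3168 left).
+365 (one year) → Feb 26, 2214 (2803 left).
+365 (one year) → Feb 26, 2215 (2438 left).
+365 (one year) → Feb 26, 2216 (2073 left).
+366 (one year; includes Feb 29, 2216) → Feb 26, 2217 (1707 left).
+365 (one year) → Feb 26, 2218 (1342 left).
+365 (one year) → Feb 26, 2219 (977 left).
+365 (one year) → Feb 26, 2220 (612 left).
+366 (one year; includes Feb 29, 2220) → Feb 26, 2221 (246 left).
Feb has 28 days: +3 → Mar 1, 2221 (243 left).
Mar has 31 days: +31 → Apr 1, 2221 (212 left).
Apr has 30 days: +30 → May 1, 2221 (182 left).
May has 31 days: +31 → Jun 1, 2221 (151 left).
Jun has 30 days: +30 → Jul 1, 2221 (121 left).
Jul has 31 days: +31 → Aug 1, 2221 (90 left).
Aug has 31 days: +31 → Sep 1, 2221 (59 left).
Sep has 30 days: +30 → Oct 1, 2221 (29 left).
+29 → Oct 30, 2221.

October 30, 2221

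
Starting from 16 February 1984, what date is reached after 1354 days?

November 1, 1987

+366 (one year; includes Feb 29, 1984) → Feb 16, 1985 (988 left).
+365 (one year) → Feb 16, 1986 (623 left).
+365 (one year) → Feb 16, 1987 (258 left).
Feb has 28 days: +13 → Mar 1, 1987 (245 left).
Mar has 31 days: +31 → Apr 1, 1987 (214 left).
Apr has 30 days: +30 → May 1, 1987 (184 left).
May has 31 days: +31 → Jun 1, 1987 (153 left).
Jun has 30 days: +30 → Jul 1, 1987 (123 left).
Jul has 31 days: +31 → Aug 1, 1987 (92 left).
Aug has 31 days: +31 → Sep 1, 1987 (61 left).
Sep has 30 days: +30 → Oct 1, 1987 (31 left).
Oct has 31 days: +31 → Nov 1, 1987 (0 left).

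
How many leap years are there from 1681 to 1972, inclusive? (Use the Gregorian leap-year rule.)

Multiples of 4 in [1681,1972]: 73.
Of those, multiples of 100: 3 (not leap unless ÷400).
Multiples of 400: 0.
Leap years = 73 − 3 + 0 = 70.

70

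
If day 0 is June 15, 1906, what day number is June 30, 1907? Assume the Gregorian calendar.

Jun 15, 1906 → Jul 15, 1906: 30 days (June has 30).
Jul 15, 1906 → Aug 15, 1906: 31 days (July has 31).
Aug 15, 1906 → Sep 15, 1906: 31 days (August has 31).
Sep 15, 1906 → Oct 15, 1906: 30 days (September has 30).
Oct 15, 1906 → Nov 15, 1906: 31 days (October has 31).
Nov 15, 1906 → Dec 15, 1906: 30 days (November has 30).
Dec 15, 1906 → Jan 15, 1907: 31 days (December has 31).
Jan 15, 1907 → Feb 15, 1907: 31 days (January has 31).
Feb 15, 1907 → Mar 15, 1907: 28 days (February has 28).
Mar 15, 1907 → Apr 15, 1907: 31 days (March has 31).
Apr 15, 1907 → May 15, 1907: 30 days (April has 30).
May 15, 1907 → Jun 15, 1907: 31 days (May has 31).
Jun 15, 1907 → Jun 30, 1907: 15 days.
Total: 380 days.

380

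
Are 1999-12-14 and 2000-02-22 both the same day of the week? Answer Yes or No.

Yes

From Dec 14, 1999 to Feb 22, 2000 is 70 days.
70 mod 7 = 0, so they are the same weekday.
(Dec 14, 1999 is a Tuesday; Feb 22, 2000 is a Tuesday.)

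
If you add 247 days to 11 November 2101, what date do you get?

July 16, 2102

Nov has 30 days: +20 → Dec 1, 2101 (227 left).
Dec has 31 days: +31 → Jan 1, 2102 (196 left).
Jan has 31 days: +31 → Feb 1, 2102 (165 left).
Feb has 28 days: +28 → Mar 1, 2102 (137 left).
Mar has 31 days: +31 → Apr 1, 2102 (106 left).
Apr has 30 days: +30 → May 1, 2102 (76 left).
May has 31 days: +31 → Jun 1, 2102 (45 left).
Jun has 30 days: +30 → Jul 1, 2102 (15 left).
+15 → Jul 16, 2102.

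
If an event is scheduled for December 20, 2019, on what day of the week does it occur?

Friday

Doomsday rule: the anchor day for the 2000s is Tuesday. For year 19: 19÷12 = 1 r 7, and 7÷4 = 1, so 1+7+1 = 9.
Tuesday + 9 ≡ Thursday — that's 2019's doomsday.
In December the doomsday date is Dec 12.
Dec 20 is 8 days after Dec 12; 8 mod 7 = 1, so Thursday + 1 = Friday.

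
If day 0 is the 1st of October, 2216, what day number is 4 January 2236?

7034

Oct 1, 2216 → Oct 1, 2217: 365 days.
Oct 1, 2217 → Oct 1, 2218: 365 days.
Oct 1, 2218 → Oct 1, 2219: 365 days.
Oct 1, 2219 → Oct 1, 2220: 366 days (Feb 29, 2220 is in that span).
Oct 1, 2220 → Oct 1, 2221: 365 days.
Oct 1, 2221 → Oct 1, 2222: 365 days.
Oct 1, 2222 → Oct 1, 2223: 365 days.
Oct 1, 2223 → Oct 1, 2224: 366 days (Feb 29, 2224 is in that span).
Oct 1, 2224 → Oct 1, 2225: 365 days.
Oct 1, 2225 → Oct 1, 2226: 365 days.
Oct 1, 2226 → Oct 1, 2227: 365 days.
Oct 1, 2227 → Oct 1, 2228: 366 days (Feb 29, 2228 is in that span).
Oct 1, 2228 → Oct 1, 2229: 365 days.
Oct 1, 2229 → Oct 1, 2230: 365 days.
Oct 1, 2230 → Oct 1, 2231: 365 days.
Oct 1, 2231 → Oct 1, 2232: 366 days (Feb 29, 2232 is in that span).
Oct 1, 2232 → Oct 1, 2233: 365 days.
Oct 1, 2233 → Oct 1, 2234: 365 days.
Oct 1, 2234 → Oct 1, 2235: 365 days.
Oct 1, 2235 → Nov 1, 2235: 31 days (October has 31).
Nov 1, 2235 → Dec 1, 2235: 30 days (November has 30).
Dec 1, 2235 → Jan 1, 2236: 31 days (December has 31).
Jan 1, 2236 → Jan 4, 2236: 3 days.
Total: 7034 days.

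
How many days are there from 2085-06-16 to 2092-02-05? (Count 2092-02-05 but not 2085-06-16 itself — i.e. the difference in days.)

Jun 16, 2085 → Jun 16, 2086: 365 days.
Jun 16, 2086 → Jun 16, 2087: 365 days.
Jun 16, 2087 → Jun 16, 2088: 366 days (Feb 29, 2088 is in that span).
Jun 16, 2088 → Jun 16, 2089: 365 days.
Jun 16, 2089 → Jun 16, 2090: 365 days.
Jun 16, 2090 → Jun 16, 2091: 365 days.
Jun 16, 2091 → Jul 16, 2091: 30 days (June has 30).
Jul 16, 2091 → Aug 16, 2091: 31 days (July has 31).
Aug 16, 2091 → Sep 16, 2091: 31 days (August has 31).
Sep 16, 2091 → Oct 16, 2091: 30 days (September has 30).
Oct 16, 2091 → Nov 16, 2091: 31 days (October has 31).
Nov 16, 2091 → Dec 16, 2091: 30 days (November has 30).
Dec 16, 2091 → Jan 16, 2092: 31 days (December has 31).
Jan 16, 2092 → Feb 5, 2092: 20 days.
Total: 2425 days.

2425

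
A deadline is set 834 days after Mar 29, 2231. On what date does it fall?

+366 (one year; includes Feb 29, 2232) → Mar 29, 2232 (468 left).
+365 (one year) → Mar 29, 2233 (103 left).
Mar has 31 days: +3 → Apr 1, 2233 (100 left).
Apr has 30 days: +30 → May 1, 2233 (70 left).
May has 31 days: +31 → Jun 1, 2233 (39 left).
Jun has 30 days: +30 → Jul 1, 2233 (9 left).
+9 → Jul 10, 2233.

July 10, 2233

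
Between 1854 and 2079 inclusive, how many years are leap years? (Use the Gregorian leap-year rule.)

55

Multiples of 4 in [1854,2079]: 56.
Of those, multiples of 100: 2 (not leap unless ÷400).
Multiples of 400: 1.
Leap years = 56 − 2 + 1 = 55.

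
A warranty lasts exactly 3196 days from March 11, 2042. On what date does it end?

+365 (one year) → Mar 11, 2043 (2831 left).
+366 (one year; includes Feb 29, 2044) → Mar 11, 2044 (2465 left).
+365 (one year) → Mar 11, 2045 (2100 left).
+365 (one year) → Mar 11, 2046 (1735 left).
+365 (one year) → Mar 11, 2047 (1370 left).
+366 (one year; includes Feb 29, 2048) → Mar 11, 2048 (1004 left).
+365 (one year) → Mar 11, 2049 (639 left).
+365 (one year) → Mar 11, 2050 (274 left).
Mar has 31 days: +21 → Apr 1, 2050 (253 left).
Apr has 30 days: +30 → May 1, 2050 (223 left).
May has 31 days: +31 → Jun 1, 2050 (192 left).
Jun has 30 days: +30 → Jul 1, 2050 (162 left).
Jul has 31 days: +31 → Aug 1, 2050 (131 left).
Aug has 31 days: +31 → Sep 1, 2050 (100 left).
Sep has 30 days: +30 → Oct 1, 2050 (70 left).
Oct has 31 days: +31 → Nov 1, 2050 (39 left).
Nov has 30 days: +30 → Dec 1, 2050 (9 left).
+9 → Dec 10, 2050.

December 10, 2050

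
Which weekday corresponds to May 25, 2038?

Tuesday

Doomsday rule: the anchor day for the 2000s is Tuesday. For year 38: 38÷12 = 3 r 2, and 2÷4 = 0, so 3+2+0 = 5.
Tuesday + 5 ≡ Sunday — that's 2038's doomsday.
In May the doomsday date is May 9.
May 25 is 16 days after May 9; 16 mod 7 = 2, so Sunday + 2 = Tuesday.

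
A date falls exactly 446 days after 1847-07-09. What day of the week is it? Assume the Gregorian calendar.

Wednesday

First find the weekday of Jul 9, 1847. Doomsday rule: the anchor day for the 1800s is Friday. For year 47: 47÷12 = 3 r 11, and 11÷4 = 2, so 3+11+2 = 16.
Friday + 16 ≡ Sunday — that's 1847's doomsday.
In July the doomsday date is Jul 11.
Jul 9 is 2 days before Jul 11; 2 mod 7 = 2, so Sunday − 2 = Friday.
446 mod 7 = 5, so 446 days after a Friday is Friday + 5 = Wednesday.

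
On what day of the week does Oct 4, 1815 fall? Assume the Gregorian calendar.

Wednesday

Doomsday rule: the anchor day for the 1800s is Friday. For year 15: 15÷12 = 1 r 3, and 3÷4 = 0, so 1+3+0 = 4.
Friday + 4 ≡ Tuesday — that's 1815's doomsday.
In October the doomsday date is Oct 10.
Oct 4 is 6 days before Oct 10; 6 mod 7 = 6, so Tuesday − 6 = Wednesday.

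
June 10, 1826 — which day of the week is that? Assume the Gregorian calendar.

Doomsday rule: the anchor day for the 1800s is Friday. For year 26: 26÷12 = 2 r 2, and 2÷4 = 0, so 2+2+0 = 4.
Friday + 4 ≡ Tuesday — that's 1826's doomsday.
In June the doomsday date is Jun 6.
Jun 10 is 4 days after Jun 6; 4 mod 7 = 4, so Tuesday + 4 = Saturday.

Saturday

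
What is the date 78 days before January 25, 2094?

November 8, 2093

−25 → Dec 31, 2093 (end of Dec, 31 days; 53 left).
−31 → Nov 30, 2093 (end of Nov, 30 days; 22 left).
−22 → Nov 8, 2093.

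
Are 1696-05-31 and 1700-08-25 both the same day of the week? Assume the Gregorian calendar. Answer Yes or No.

No

From May 31, 1696 to Aug 25, 1700 is 1546 days.
1546 mod 7 = 6, so they are different weekdays.
(May 31, 1696 is a Thursday; Aug 25, 1700 is a Wednesday.)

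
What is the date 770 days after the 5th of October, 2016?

+365 (one year) → Oct 5, 2017 (405 left).
+365 (one year) → Oct 5, 2018 (40 left).
Oct has 31 days: +27 → Nov 1, 2018 (13 left).
+13 → Nov 14, 2018.

November 14, 2018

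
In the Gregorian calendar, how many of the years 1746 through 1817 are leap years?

Multiples of 4 in [1746,1817]: 18.
Of those, multiples of 100: 1 (not leap unless ÷400).
Multiples of 400: 0.
Leap years = 18 − 1 + 0 = 17.

17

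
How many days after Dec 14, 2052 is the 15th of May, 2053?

152

Dec 14, 2052 → Jan 14, 2053: 31 days (December has 31).
Jan 14, 2053 → Feb 14, 2053: 31 days (January has 31).
Feb 14, 2053 → Mar 14, 2053: 28 days (February has 28).
Mar 14, 2053 → Apr 14, 2053: 31 days (March has 31).
Apr 14, 2053 → May 14, 2053: 30 days (April has 30).
May 14, 2053 → May 15, 2053: 1 days.
Total: 152 days.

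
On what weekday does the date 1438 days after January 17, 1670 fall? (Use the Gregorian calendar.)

Jan 17, 1670 is a Friday.
1438 mod 7 = 3, so 1438 days after a Friday is Friday + 3 = Monday.

Monday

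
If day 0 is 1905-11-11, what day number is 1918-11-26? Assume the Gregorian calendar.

4763

Nov 11, 1905 → Nov 11, 1906: 365 days.
Nov 11, 1906 → Nov 11, 1907: 365 days.
Nov 11, 1907 → Nov 11, 1908: 366 days (Feb 29, 1908 is in that span).
Nov 11, 1908 → Nov 11, 1909: 365 days.
Nov 11, 1909 → Nov 11, 1910: 365 days.
Nov 11, 1910 → Nov 11, 1911: 365 days.
Nov 11, 1911 → Nov 11, 1912: 366 days (Feb 29, 1912 is in that span).
Nov 11, 1912 → Nov 11, 1913: 365 days.
Nov 11, 1913 → Nov 11, 1914: 365 days.
Nov 11, 1914 → Nov 11, 1915: 365 days.
Nov 11, 1915 → Nov 11, 1916: 366 days (Feb 29, 1916 is in that span).
Nov 11, 1916 → Nov 11, 1917: 365 days.
Nov 11, 1917 → Dec 11, 1917: 30 days (November has 30).
Dec 11, 1917 → Jan 11, 1918: 31 days (December has 31).
Jan 11, 1918 → Feb 11, 1918: 31 days (January has 31).
Feb 11, 1918 → Mar 11, 1918: 28 days (February has 28).
Mar 11, 1918 → Apr 11, 1918: 31 days (March has 31).
Apr 11, 1918 → May 11, 1918: 30 days (April has 30).
May 11, 1918 → Jun 11, 1918: 31 days (May has 31).
Jun 11, 1918 → Jul 11, 1918: 30 days (June has 30).
Jul 11, 1918 → Aug 11, 1918: 31 days (July has 31).
Aug 11, 1918 → Sep 11, 1918: 31 days (August has 31).
Sep 11, 1918 → Oct 11, 1918: 30 days (September has 30).
Oct 11, 1918 → Nov 11, 1918: 31 days (October has 31).
Nov 11, 1918 → Nov 26, 1918: 15 days.
Total: 4763 days.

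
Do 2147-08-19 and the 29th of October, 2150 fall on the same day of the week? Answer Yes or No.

From Aug 19, 2147 to Oct 29, 2150 is 1167 days.
1167 mod 7 = 5, so they are different weekdays.
(Aug 19, 2147 is a Saturday; Oct 29, 2150 is a Thursday.)

No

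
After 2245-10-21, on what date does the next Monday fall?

Oct 21, 2245 is a Tuesday.
From Tuesday to the next Monday is 6 days.
Oct 21, 2245 + 6 = Oct 27, 2245.

October 27, 2245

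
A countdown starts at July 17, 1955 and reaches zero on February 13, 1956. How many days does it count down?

211

Jul 17, 1955 → Aug 17, 1955: 31 days (July has 31).
Aug 17, 1955 → Sep 17, 1955: 31 days (August has 31).
Sep 17, 1955 → Oct 17, 1955: 30 days (September has 30).
Oct 17, 1955 → Nov 17, 1955: 31 days (October has 31).
Nov 17, 1955 → Dec 17, 1955: 30 days (November has 30).
Dec 17, 1955 → Jan 17, 1956: 31 days (December has 31).
Jan 17, 1956 → Feb 13, 1956: 27 days.
Total: 211 days.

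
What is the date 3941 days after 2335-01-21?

+365 (one year) → Jan 21, 2336 (3576 left).
+366 (one year; includes Feb 29, 2336) → Jan 21, 2337 (3210 left).
+365 (one year) → Jan 21, 2338 (2845 left).
+365 (one year) → Jan 21, 2339 (2480 left).
+365 (one year) → Jan 21, 2340 (2115 left).
+366 (one year; includes Feb 29, 2340) → Jan 21, 2341 (1749 left).
+365 (one year) → Jan 21, 2342 (1384 left).
+365 (one year) → Jan 21, 2343 (1019 left).
+365 (one year) → Jan 21, 2344 (654 left).
+366 (one year; includes Feb 29, 2344) → Jan 21, 2345 (288 left).
Jan has 31 days: +11 → Feb 1, 2345 (277 left).
Feb has 28 days: +28 → Mar 1, 2345 (249 left).
Mar has 31 days: +31 → Apr 1, 2345 (218 left).
Apr has 30 days: +30 → May 1, 2345 (188 left).
May has 31 days: +31 → Jun 1, 2345 (157 left).
Jun has 30 days: +30 → Jul 1, 2345 (127 left).
Jul has 31 days: +31 → Aug 1, 2345 (96 left).
Aug has 31 days: +31 → Sep 1, 2345 (65 left).
Sep has 30 days: +30 → Oct 1, 2345 (35 left).
Oct has 31 days: +31 → Nov 1, 2345 (4 left).
+4 → Nov 5, 2345.

November 5, 2345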